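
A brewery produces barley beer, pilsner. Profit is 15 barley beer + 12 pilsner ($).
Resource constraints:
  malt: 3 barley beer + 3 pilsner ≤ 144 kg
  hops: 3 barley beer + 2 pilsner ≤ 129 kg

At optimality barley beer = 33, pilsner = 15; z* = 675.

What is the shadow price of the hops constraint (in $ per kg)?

3

Both malt and hops are binding at x*.
Dual feasibility on the basic columns requires 3·y_malt + 3·y_hops = 15, 3·y_malt + 2·y_hops = 12.
Solving: y_malt = 2, y_hops = 3.
Shadow price of hops = 3.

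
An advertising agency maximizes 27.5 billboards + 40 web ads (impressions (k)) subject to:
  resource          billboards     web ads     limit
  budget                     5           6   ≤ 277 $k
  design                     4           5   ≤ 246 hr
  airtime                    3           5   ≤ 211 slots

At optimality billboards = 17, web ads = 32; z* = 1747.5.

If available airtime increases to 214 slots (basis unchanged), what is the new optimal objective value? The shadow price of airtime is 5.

Δb = 3, so new z* = 1747.5 + (5)·(3) = 1747.5 + 15 = 1762.5.

1762.5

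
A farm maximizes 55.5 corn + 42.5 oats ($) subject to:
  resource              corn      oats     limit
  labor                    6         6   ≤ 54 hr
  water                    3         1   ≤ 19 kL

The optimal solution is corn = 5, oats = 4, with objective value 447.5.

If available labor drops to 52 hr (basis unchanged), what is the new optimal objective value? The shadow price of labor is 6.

Δb = -2, so new z* = 447.5 + (6)·(-2) = 447.5 − 12 = 435.5.

435.5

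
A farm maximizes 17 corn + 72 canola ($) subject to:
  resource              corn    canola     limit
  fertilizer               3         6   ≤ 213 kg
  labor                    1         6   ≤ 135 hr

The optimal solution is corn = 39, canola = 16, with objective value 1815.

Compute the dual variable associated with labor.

9.5

Both fertilizer and labor are binding at x*.
Dual feasibility on the basic columns requires 3·y_fertilizer + 1·y_labor = 17, 6·y_fertilizer + 6·y_labor = 72.
Solving: y_fertilizer = 2.5, y_labor = 9.5.
Shadow price of labor = 9.5.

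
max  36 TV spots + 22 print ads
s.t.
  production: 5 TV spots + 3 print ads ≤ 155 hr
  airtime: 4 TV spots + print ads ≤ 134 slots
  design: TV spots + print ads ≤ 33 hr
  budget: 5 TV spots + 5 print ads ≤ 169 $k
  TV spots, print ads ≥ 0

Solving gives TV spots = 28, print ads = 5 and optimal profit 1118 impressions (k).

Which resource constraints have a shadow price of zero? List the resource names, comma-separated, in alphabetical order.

airtime, budget

production: 155/155 (binding)
airtime: 117/134 (slack 17)
design: 33/33 (binding)
budget: 165/169 (slack 4)
By complementary slackness, a constraint with positive slack has shadow price 0 → airtime, budget.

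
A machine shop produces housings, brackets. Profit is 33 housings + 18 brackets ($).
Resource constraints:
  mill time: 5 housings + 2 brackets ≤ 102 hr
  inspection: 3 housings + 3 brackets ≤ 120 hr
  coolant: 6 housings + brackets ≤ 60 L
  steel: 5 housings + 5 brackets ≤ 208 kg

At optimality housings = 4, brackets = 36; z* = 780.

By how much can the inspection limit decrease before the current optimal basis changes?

90

Binding constraints: inspection, coolant. The basis is B = [[3,3],[6,1]] with det -15.
Per unit decrease in inspection, x* moves by d = (0.0667, -0.4).
The basis stays optimal until brackets reaches 0; allowable decrease = 90 hr.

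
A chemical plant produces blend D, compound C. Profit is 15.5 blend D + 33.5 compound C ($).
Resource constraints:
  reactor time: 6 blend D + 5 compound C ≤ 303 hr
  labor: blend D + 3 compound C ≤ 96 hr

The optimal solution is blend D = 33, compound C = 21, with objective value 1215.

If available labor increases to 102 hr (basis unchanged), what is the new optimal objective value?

Both reactor time and labor are binding at x*.
The binding rows give the dual system: 6·y_reactor time + 1·y_labor = 15.5 and 5·y_reactor time + 3·y_labor = 33.5.
Solving: y_reactor time = 1, y_labor = 9.5.
Δz = y_labor·Δb = 9.5 × (6) = 57, so new z* = 1215 + 57 = 1272.

1272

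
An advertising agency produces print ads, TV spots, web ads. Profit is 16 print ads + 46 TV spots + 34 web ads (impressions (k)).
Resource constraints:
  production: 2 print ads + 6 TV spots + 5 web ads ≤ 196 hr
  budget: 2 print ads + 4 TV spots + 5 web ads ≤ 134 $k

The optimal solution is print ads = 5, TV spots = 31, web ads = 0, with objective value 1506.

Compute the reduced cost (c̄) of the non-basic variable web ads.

-6

Both production and budget are binding at x*.
From A_Bᵀ y = c: 2·y_production + 2·y_budget = 16; 6·y_production + 4·y_budget = 46.
→ y_production = 7 and y_budget = 1.
Reduced cost of web ads: c₃ − yᵀa₃ = 34 − (7·5 + 1·5) = 34 − 40 = -6.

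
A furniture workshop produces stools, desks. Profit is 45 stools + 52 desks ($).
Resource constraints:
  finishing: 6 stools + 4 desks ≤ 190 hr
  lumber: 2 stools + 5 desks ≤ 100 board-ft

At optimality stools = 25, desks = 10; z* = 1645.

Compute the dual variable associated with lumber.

At the optimum: finishing uses 190 of 190 (binding); lumber uses 100 of 100 (binding).
The binding rows give the dual system: 6·y_finishing + 2·y_lumber = 45 and 4·y_finishing + 5·y_lumber = 52.
This yields shadow prices y_finishing = 5.5, y_lumber = 6.
Shadow price of lumber = 6.

6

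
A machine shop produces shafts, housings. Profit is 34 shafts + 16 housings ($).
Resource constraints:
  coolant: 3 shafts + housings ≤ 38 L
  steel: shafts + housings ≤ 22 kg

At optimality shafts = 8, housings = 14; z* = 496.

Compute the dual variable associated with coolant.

9

At the optimum: coolant uses 38 of 38 (binding); steel uses 22 of 22 (binding).
The binding rows give the dual system: 3·y_coolant + 1·y_steel = 34 and 1·y_coolant + 1·y_steel = 16.
→ y_coolant = 9 and y_steel = 7.
Shadow price of coolant = 9.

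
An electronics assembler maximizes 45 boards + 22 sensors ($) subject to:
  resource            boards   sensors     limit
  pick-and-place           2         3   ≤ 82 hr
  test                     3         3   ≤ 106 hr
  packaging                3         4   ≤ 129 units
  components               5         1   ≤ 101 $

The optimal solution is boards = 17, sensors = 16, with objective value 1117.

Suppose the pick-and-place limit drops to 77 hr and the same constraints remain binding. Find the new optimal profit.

Check each constraint at x*: pick-and-place 82/82 (tight); test 99/106 (slack 7); packaging 115/129 (slack 14); components 101/101 (tight).
Since test, packaging are not tight, their duals are 0.
Dual feasibility on the basic columns requires 2·y_pick-and-place + 5·y_components = 45, 3·y_pick-and-place + 1·y_components = 22.
Solving: y_pick-and-place = 5, y_components = 7.
Δz = y_pick-and-place·Δb = 5 × (-5) = -25, so new z* = 1117 − 25 = 1092.

1092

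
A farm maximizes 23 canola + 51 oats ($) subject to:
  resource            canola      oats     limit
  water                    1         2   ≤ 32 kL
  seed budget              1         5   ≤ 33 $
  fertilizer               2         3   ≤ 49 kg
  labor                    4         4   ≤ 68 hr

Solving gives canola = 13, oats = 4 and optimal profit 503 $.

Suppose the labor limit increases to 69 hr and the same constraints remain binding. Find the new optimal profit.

507

Binding: seed budget and labor. Non-binding: water (11 unused), fertilizer (11 unused).
By complementary slackness, y = 0 for the non-binding constraints.
Dual feasibility on the basic columns requires 1·y_seed budget + 4·y_labor = 23, 5·y_seed budget + 4·y_labor = 51.
→ y_seed budget = 7 and y_labor = 4.
Δz = y_labor·Δb = 4 × (1) = 4, so new z* = 503 + 4 = 507.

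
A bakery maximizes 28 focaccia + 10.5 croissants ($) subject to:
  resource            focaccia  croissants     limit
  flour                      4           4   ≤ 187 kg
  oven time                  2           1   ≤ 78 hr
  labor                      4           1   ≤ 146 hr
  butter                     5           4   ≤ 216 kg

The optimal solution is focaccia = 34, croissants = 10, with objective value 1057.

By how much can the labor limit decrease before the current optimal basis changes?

4

Binding constraints: oven time, labor. The basis is B = [[2,1],[4,1]] with det -2.
Per unit decrease in labor, x* moves by d = (-0.5, 1).
The basis stays optimal until butter becomes binding; allowable decrease = 4 hr.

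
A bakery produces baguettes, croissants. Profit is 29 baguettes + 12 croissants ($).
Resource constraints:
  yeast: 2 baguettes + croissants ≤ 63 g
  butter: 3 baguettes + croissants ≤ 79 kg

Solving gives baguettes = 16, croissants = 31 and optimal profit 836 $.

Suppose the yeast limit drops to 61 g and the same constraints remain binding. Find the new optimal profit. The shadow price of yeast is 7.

Δb = -2, so new z* = 836 + (7)·(-2) = 836 − 14 = 822.

822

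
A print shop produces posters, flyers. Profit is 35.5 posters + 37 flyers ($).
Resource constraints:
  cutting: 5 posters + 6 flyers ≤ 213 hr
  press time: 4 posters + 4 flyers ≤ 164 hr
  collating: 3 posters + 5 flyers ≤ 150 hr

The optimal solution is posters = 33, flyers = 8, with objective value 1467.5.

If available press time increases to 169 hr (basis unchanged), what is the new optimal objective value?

1502.5

Check each constraint at x*: cutting 213/213 (tight); press time 164/164 (tight); collating 139/150 (slack 11).
Since collating is not tight, its dual is 0.
From A_Bᵀ y = c: 5·y_cutting + 4·y_press time = 35.5; 6·y_cutting + 4·y_press time = 37.
→ y_cutting = 1.5 and y_press time = 7.
Δz = y_press time·Δb = 7 × (5) = 35, so new z* = 1467.5 + 35 = 1502.5.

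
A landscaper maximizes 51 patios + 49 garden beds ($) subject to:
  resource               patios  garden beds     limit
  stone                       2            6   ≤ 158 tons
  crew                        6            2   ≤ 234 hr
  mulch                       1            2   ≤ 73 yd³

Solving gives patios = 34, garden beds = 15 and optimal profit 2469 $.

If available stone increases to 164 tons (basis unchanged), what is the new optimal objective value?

At the optimum: stone uses 158 of 158 (binding); crew uses 234 of 234 (binding); mulch uses 64 of 73 (slack = 9).
Slack constraints have shadow price 0 (complementary slackness).
The binding rows give the dual system: 2·y_stone + 6·y_crew = 51 and 6·y_stone + 2·y_crew = 49.
→ y_stone = 6 and y_crew = 6.5.
Δz = y_stone·Δb = 6 × (6) = 36, so new z* = 2469 + 36 = 2505.

2505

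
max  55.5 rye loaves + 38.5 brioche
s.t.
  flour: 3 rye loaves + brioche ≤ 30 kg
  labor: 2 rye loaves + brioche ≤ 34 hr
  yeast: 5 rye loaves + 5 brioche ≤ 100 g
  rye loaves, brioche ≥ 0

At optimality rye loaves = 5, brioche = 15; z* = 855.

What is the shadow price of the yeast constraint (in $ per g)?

6

Check each constraint at x*: flour 30/30 (tight); labor 25/34 (slack 9); yeast 100/100 (tight).
Since labor is not tight, its dual is 0.
Dual feasibility on the basic columns requires 3·y_flour + 5·y_yeast = 55.5, 1·y_flour + 5·y_yeast = 38.5.
→ y_flour = 8.5 and y_yeast = 6.
Shadow price of yeast = 6.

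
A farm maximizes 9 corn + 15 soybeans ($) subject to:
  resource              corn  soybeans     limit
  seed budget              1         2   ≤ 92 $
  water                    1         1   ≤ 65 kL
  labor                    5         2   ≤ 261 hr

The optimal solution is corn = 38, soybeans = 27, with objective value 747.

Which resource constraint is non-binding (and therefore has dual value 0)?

labor

seed budget: 92/92 (binding)
water: 65/65 (binding)
labor: 244/261 (slack 17)
By complementary slackness, a constraint with positive slack has shadow price 0 → labor.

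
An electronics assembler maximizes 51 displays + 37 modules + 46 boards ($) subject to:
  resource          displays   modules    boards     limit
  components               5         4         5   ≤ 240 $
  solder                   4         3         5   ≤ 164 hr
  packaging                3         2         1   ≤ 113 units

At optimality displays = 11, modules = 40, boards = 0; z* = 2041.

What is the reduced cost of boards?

Binding: solder and packaging. Non-binding: components (25 unused).
By complementary slackness, y = 0 for the non-binding constraint.
Dual feasibility on the basic columns requires 4·y_solder + 3·y_packaging = 51, 3·y_solder + 2·y_packaging = 37.
Solving: y_solder = 9, y_packaging = 5.
Reduced cost of boards: c₃ − yᵀa₃ = 46 − (9·5 + 5·1) = 46 − 50 = -4.

-4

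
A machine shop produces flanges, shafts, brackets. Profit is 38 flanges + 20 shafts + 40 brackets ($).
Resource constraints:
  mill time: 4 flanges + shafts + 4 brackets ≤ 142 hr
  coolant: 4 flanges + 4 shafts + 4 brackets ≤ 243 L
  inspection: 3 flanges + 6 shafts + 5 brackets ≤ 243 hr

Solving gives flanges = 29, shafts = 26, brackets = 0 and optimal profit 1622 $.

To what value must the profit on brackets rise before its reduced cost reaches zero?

Check each constraint at x*: mill time 142/142 (tight); coolant 220/243 (slack 23); inspection 243/243 (tight).
Since coolant is not tight, its dual is 0.
Dual feasibility on the basic columns requires 4·y_mill time + 3·y_inspection = 38, 1·y_mill time + 6·y_inspection = 20.
→ y_mill time = 8 and y_inspection = 2.
brackets enters the basis when its profit ≥ yᵀa₃ = 8·4 + 2·5 = 42.

42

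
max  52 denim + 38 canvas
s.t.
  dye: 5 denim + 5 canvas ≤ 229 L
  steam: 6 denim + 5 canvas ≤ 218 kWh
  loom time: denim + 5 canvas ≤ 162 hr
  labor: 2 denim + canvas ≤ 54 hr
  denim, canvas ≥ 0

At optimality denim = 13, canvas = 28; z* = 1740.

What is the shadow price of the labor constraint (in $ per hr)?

8

At the optimum: dye uses 205 of 229 (slack = 24); steam uses 218 of 218 (binding); loom time uses 153 of 162 (slack = 9); labor uses 54 of 54 (binding).
Since dye, loom time are not tight, their duals are 0.
From A_Bᵀ y = c: 6·y_steam + 2·y_labor = 52; 5·y_steam + 1·y_labor = 38.
This yields shadow prices y_steam = 6, y_labor = 8.
Shadow price of labor = 8.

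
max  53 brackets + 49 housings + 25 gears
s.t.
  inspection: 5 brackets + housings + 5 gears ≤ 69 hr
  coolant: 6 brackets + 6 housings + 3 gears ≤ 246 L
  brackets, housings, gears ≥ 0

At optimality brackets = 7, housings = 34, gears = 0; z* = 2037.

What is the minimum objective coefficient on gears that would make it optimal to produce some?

Check each constraint at x*: inspection 69/69 (tight); coolant 246/246 (tight).
From A_Bᵀ y = c: 5·y_inspection + 6·y_coolant = 53; 1·y_inspection + 6·y_coolant = 49.
Solving: y_inspection = 1, y_coolant = 8.
gears enters the basis when its profit ≥ yᵀa₃ = 1·5 + 8·3 = 29.

29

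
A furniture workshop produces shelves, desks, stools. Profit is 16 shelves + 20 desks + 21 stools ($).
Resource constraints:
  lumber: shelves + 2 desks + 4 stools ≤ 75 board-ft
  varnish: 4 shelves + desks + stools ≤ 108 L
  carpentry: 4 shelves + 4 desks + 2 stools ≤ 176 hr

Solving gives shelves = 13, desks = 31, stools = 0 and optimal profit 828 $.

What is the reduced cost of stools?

-1

Binding: lumber and carpentry. Non-binding: varnish (25 unused).
Since varnish is not tight, its dual is 0.
Dual feasibility on the basic columns requires 1·y_lumber + 4·y_carpentry = 16, 2·y_lumber + 4·y_carpentry = 20.
Solving: y_lumber = 4, y_carpentry = 3.
Reduced cost of stools: c₃ − yᵀa₃ = 21 − (4·4 + 3·2) = 21 − 22 = -1.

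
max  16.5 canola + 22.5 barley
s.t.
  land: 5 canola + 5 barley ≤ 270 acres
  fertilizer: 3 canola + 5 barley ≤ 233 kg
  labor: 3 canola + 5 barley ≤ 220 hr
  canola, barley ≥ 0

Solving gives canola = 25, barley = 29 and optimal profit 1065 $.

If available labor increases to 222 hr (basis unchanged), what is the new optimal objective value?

Check each constraint at x*: land 270/270 (tight); fertilizer 220/233 (slack 13); labor 220/220 (tight).
By complementary slackness, y = 0 for the non-binding constraint.
From A_Bᵀ y = c: 5·y_land + 3·y_labor = 16.5; 5·y_land + 5·y_labor = 22.5.
→ y_land = 1.5 and y_labor = 3.
Δz = y_labor·Δb = 3 × (2) = 6, so new z* = 1065 + 6 = 1071.

1071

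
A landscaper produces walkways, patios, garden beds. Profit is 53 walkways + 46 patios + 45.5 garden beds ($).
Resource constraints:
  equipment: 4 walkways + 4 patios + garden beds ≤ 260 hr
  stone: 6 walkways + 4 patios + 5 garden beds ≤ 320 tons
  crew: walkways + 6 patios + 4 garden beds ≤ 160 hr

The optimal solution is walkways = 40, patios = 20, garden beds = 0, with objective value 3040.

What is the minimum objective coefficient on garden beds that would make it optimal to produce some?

At the optimum: equipment uses 240 of 260 (slack = 20); stone uses 320 of 320 (binding); crew uses 160 of 160 (binding).
Since equipment is not tight, its dual is 0.
Dual feasibility on the basic columns requires 6·y_stone + 1·y_crew = 53, 4·y_stone + 6·y_crew = 46.
This yields shadow prices y_stone = 8.5, y_crew = 2.
garden beds enters the basis when its profit ≥ yᵀa₃ = 8.5·5 + 2·4 = 50.5.

50.5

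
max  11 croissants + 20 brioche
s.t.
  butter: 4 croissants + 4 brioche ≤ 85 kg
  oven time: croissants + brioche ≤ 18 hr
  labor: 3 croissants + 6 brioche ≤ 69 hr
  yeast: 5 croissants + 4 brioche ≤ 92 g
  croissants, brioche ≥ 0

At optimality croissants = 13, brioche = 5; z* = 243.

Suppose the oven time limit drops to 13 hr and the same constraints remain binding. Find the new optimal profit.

233

Binding: oven time and labor. Non-binding: butter (13 unused), yeast (7 unused).
Slack constraints have shadow price 0 (complementary slackness).
Dual feasibility on the basic columns requires 1·y_oven time + 3·y_labor = 11, 1·y_oven time + 6·y_labor = 20.
Solving: y_oven time = 2, y_labor = 3.
Δz = y_oven time·Δb = 2 × (-5) = -10, so new z* = 243 − 10 = 233.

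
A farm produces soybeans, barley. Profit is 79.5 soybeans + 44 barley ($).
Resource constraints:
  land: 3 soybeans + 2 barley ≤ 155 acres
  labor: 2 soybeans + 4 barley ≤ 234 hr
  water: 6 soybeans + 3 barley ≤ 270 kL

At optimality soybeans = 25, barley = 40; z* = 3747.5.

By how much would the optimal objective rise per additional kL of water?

Check each constraint at x*: land 155/155 (tight); labor 210/234 (slack 24); water 270/270 (tight).
Slack constraints have shadow price 0 (complementary slackness).
The binding rows give the dual system: 3·y_land + 6·y_water = 79.5 and 2·y_land + 3·y_water = 44.
→ y_land = 8.5 and y_water = 9.
Shadow price of water = 9.

9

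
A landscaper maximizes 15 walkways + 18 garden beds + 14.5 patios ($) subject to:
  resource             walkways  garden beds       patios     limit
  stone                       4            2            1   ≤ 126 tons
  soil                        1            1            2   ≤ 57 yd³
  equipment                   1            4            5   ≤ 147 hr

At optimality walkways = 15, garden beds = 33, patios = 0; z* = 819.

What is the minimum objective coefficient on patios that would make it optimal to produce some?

18

Check each constraint at x*: stone 126/126 (tight); soil 48/57 (slack 9); equipment 147/147 (tight).
By complementary slackness, y = 0 for the non-binding constraint.
Dual feasibility on the basic columns requires 4·y_stone + 1·y_equipment = 15, 2·y_stone + 4·y_equipment = 18.
Solving: y_stone = 3, y_equipment = 3.
patios enters the basis when its profit ≥ yᵀa₃ = 3·1 + 3·5 = 18.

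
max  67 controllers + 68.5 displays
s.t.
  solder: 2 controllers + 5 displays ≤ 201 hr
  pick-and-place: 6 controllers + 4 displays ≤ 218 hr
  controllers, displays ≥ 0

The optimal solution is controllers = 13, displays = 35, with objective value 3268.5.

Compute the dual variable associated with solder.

Both solder and pick-and-place are binding at x*.
Dual feasibility on the basic columns requires 2·y_solder + 6·y_pick-and-place = 67, 5·y_solder + 4·y_pick-and-place = 68.5.
This yields shadow prices y_solder = 6.5, y_pick-and-place = 9.
Shadow price of solder = 6.5.

6.5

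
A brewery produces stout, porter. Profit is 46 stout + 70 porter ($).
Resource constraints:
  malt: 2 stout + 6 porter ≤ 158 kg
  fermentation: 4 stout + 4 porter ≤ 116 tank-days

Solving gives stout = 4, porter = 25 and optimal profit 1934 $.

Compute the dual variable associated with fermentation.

8.5

Check each constraint at x*: malt 158/158 (tight); fermentation 116/116 (tight).
From A_Bᵀ y = c: 2·y_malt + 4·y_fermentation = 46; 6·y_malt + 4·y_fermentation = 70.
This yields shadow prices y_malt = 6, y_fermentation = 8.5.
Shadow price of fermentation = 8.5.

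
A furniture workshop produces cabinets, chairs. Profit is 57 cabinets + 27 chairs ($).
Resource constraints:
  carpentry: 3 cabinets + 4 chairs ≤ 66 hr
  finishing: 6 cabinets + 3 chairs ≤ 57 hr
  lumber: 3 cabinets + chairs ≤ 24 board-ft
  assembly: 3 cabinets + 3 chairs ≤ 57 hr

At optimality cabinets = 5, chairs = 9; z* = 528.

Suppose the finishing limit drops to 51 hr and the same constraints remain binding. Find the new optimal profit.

At the optimum: carpentry uses 51 of 66 (slack = 15); finishing uses 57 of 57 (binding); lumber uses 24 of 24 (binding); assembly uses 42 of 57 (slack = 15).
By complementary slackness, y = 0 for the non-binding constraints.
From A_Bᵀ y = c: 6·y_finishing + 3·y_lumber = 57; 3·y_finishing + 1·y_lumber = 27.
→ y_finishing = 8 and y_lumber = 3.
Δz = y_finishing·Δb = 8 × (-6) = -48, so new z* = 528 − 48 = 480.

480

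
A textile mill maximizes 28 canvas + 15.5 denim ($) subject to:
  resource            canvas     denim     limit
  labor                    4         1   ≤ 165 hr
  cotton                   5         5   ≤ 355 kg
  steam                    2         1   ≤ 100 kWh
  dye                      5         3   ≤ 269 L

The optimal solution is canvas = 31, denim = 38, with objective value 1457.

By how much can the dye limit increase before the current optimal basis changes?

Binding constraints: steam, dye. The basis is B = [[2,1],[5,3]] with det 1.
Per unit increase in dye, x* moves by d = (-1, 2).
The basis stays optimal until cotton becomes binding; allowable increase = 2 L.

2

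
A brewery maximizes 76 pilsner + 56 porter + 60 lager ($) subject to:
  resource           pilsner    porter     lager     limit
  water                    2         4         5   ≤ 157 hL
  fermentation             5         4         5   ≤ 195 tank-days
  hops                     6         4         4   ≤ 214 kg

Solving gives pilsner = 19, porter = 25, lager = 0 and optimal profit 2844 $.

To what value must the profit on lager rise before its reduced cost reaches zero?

Binding: fermentation and hops. Non-binding: water (19 unused).
Since water is not tight, its dual is 0.
From A_Bᵀ y = c: 5·y_fermentation + 6·y_hops = 76; 4·y_fermentation + 4·y_hops = 56.
Solving: y_fermentation = 8, y_hops = 6.
lager enters the basis when its profit ≥ yᵀa₃ = 8·5 + 6·4 = 64.

64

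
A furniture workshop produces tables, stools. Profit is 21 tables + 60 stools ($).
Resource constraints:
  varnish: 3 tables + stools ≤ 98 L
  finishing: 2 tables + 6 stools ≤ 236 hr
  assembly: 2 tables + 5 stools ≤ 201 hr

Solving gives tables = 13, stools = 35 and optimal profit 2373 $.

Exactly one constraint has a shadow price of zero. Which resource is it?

varnish

varnish: 74/98 (slack 24)
finishing: 236/236 (binding)
assembly: 201/201 (binding)
By complementary slackness, a constraint with positive slack has shadow price 0 → varnish.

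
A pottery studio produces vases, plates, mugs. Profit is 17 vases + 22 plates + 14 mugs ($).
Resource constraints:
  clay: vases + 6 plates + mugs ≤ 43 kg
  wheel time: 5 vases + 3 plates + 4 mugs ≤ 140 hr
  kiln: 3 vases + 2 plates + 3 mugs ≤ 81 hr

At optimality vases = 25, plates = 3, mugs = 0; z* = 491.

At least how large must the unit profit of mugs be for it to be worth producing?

17

Binding: clay and kiln. Non-binding: wheel time (6 unused).
By complementary slackness, y = 0 for the non-binding constraint.
Dual feasibility on the basic columns requires 1·y_clay + 3·y_kiln = 17, 6·y_clay + 2·y_kiln = 22.
Solving: y_clay = 2, y_kiln = 5.
mugs enters the basis when its profit ≥ yᵀa₃ = 2·1 + 5·3 = 17.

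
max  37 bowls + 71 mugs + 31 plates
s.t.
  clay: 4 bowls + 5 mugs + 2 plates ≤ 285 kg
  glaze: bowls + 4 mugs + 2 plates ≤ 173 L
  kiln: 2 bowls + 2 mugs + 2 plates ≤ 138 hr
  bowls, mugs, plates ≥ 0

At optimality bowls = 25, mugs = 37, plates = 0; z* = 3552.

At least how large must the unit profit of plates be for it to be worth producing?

32

Binding: clay and glaze. Non-binding: kiln (14 unused).
Since kiln is not tight, its dual is 0.
Dual feasibility on the basic columns requires 4·y_clay + 1·y_glaze = 37, 5·y_clay + 4·y_glaze = 71.
This yields shadow prices y_clay = 7, y_glaze = 9.
plates enters the basis when its profit ≥ yᵀa₃ = 7·2 + 9·2 = 32.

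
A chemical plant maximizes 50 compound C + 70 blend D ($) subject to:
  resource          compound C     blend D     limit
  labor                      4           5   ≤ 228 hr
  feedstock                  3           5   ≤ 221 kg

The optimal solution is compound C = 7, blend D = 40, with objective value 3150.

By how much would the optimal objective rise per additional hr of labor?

8

Both labor and feedstock are binding at x*.
The binding rows give the dual system: 4·y_labor + 3·y_feedstock = 50 and 5·y_labor + 5·y_feedstock = 70.
→ y_labor = 8 and y_feedstock = 6.
Shadow price of labor = 8.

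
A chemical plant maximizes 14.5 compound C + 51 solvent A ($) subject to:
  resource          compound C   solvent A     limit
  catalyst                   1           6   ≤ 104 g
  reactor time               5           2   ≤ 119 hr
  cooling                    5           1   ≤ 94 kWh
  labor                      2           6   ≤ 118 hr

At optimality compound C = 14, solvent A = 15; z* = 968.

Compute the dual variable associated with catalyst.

At the optimum: catalyst uses 104 of 104 (binding); reactor time uses 100 of 119 (slack = 19); cooling uses 85 of 94 (slack = 9); labor uses 118 of 118 (binding).
Since reactor time, cooling are not tight, their duals are 0.
Dual feasibility on the basic columns requires 1·y_catalyst + 2·y_labor = 14.5, 6·y_catalyst + 6·y_labor = 51.
This yields shadow prices y_catalyst = 2.5, y_labor = 6.
Shadow price of catalyst = 2.5.

2.5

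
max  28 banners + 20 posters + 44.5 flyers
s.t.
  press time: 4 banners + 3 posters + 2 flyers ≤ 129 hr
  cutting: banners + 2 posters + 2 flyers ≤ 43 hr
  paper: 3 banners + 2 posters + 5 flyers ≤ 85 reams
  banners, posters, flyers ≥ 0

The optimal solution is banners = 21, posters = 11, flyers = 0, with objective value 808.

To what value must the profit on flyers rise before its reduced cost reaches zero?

47

Binding: cutting and paper. Non-binding: press time (12 unused).
By complementary slackness, y = 0 for the non-binding constraint.
Dual feasibility on the basic columns requires 1·y_cutting + 3·y_paper = 28, 2·y_cutting + 2·y_paper = 20.
Solving: y_cutting = 1, y_paper = 9.
flyers enters the basis when its profit ≥ yᵀa₃ = 1·2 + 9·5 = 47.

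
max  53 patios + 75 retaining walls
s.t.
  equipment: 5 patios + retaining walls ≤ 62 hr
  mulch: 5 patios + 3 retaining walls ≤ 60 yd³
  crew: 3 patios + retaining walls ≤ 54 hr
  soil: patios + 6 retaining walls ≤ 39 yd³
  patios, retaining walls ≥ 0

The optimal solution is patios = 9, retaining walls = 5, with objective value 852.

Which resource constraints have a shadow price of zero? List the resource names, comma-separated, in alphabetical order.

equipment: 50/62 (slack 12)
mulch: 60/60 (binding)
crew: 32/54 (slack 22)
soil: 39/39 (binding)
By complementary slackness, a constraint with positive slack has shadow price 0 → crew, equipment.

crew, equipment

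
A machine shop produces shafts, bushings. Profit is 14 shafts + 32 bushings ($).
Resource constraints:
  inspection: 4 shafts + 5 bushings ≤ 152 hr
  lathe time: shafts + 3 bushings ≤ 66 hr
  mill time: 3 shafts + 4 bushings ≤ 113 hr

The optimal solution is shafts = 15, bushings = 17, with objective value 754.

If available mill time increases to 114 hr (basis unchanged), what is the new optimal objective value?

756

At the optimum: inspection uses 145 of 152 (slack = 7); lathe time uses 66 of 66 (binding); mill time uses 113 of 113 (binding).
Slack constraints have shadow price 0 (complementary slackness).
Dual feasibility on the basic columns requires 1·y_lathe time + 3·y_mill time = 14, 3·y_lathe time + 4·y_mill time = 32.
This yields shadow prices y_lathe time = 8, y_mill time = 2.
Δz = y_mill time·Δb = 2 × (1) = 2, so new z* = 754 + 2 = 756.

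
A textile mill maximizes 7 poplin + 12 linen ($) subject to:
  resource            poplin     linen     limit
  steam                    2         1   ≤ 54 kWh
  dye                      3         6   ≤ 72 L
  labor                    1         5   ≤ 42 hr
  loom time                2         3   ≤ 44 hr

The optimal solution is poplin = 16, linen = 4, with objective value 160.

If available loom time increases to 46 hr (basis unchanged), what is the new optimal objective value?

164

Check each constraint at x*: steam 36/54 (slack 18); dye 72/72 (tight); labor 36/42 (slack 6); loom time 44/44 (tight).
Since steam, labor are not tight, their duals are 0.
The binding rows give the dual system: 3·y_dye + 2·y_loom time = 7 and 6·y_dye + 3·y_loom time = 12.
Solving: y_dye = 1, y_loom time = 2.
Δz = y_loom time·Δb = 2 × (2) = 4, so new z* = 160 + 4 = 164.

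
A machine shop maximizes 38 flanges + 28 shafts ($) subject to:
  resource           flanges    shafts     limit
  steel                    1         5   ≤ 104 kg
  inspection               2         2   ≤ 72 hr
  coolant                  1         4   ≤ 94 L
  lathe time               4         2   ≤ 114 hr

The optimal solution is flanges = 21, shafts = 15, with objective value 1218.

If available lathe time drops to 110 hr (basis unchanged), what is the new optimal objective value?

1198

Check each constraint at x*: steel 96/104 (slack 8); inspection 72/72 (tight); coolant 81/94 (slack 13); lathe time 114/114 (tight).
Since steel, coolant are not tight, their duals are 0.
The binding rows give the dual system: 2·y_inspection + 4·y_lathe time = 38 and 2·y_inspection + 2·y_lathe time = 28.
This yields shadow prices y_inspection = 9, y_lathe time = 5.
Δz = y_lathe time·Δb = 5 × (-4) = -20, so new z* = 1218 − 20 = 1198.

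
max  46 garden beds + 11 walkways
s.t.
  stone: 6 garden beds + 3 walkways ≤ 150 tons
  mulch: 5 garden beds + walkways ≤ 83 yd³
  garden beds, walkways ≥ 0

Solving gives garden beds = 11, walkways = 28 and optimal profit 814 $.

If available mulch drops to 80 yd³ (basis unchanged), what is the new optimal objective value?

790

At the optimum: stone uses 150 of 150 (binding); mulch uses 83 of 83 (binding).
Dual feasibility on the basic columns requires 6·y_stone + 5·y_mulch = 46, 3·y_stone + 1·y_mulch = 11.
→ y_stone = 1 and y_mulch = 8.
Δz = y_mulch·Δb = 8 × (-3) = -24, so new z* = 814 − 24 = 790.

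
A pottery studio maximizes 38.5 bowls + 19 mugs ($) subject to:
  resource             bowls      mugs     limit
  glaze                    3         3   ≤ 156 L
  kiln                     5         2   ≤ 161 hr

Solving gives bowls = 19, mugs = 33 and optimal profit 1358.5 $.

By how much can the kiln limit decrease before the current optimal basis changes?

57

Binding constraints: glaze, kiln. The basis is B = [[3,3],[5,2]] with det -9.
Per unit decrease in kiln, x* moves by d = (-0.3333, 0.3333).
The basis stays optimal until bowls reaches 0; allowable decrease = 57 hr.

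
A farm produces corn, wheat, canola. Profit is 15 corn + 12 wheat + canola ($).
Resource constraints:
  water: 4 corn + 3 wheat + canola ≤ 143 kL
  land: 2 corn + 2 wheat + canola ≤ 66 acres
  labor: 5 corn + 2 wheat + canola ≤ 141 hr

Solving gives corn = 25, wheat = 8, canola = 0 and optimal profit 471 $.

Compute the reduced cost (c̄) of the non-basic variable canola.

Binding: land and labor. Non-binding: water (19 unused).
Slack constraints have shadow price 0 (complementary slackness).
Dual feasibility on the basic columns requires 2·y_land + 5·y_labor = 15, 2·y_land + 2·y_labor = 12.
This yields shadow prices y_land = 5, y_labor = 1.
Reduced cost of canola: c₃ − yᵀa₃ = 1 − (5·1 + 1·1) = 1 − 6 = -5.

-5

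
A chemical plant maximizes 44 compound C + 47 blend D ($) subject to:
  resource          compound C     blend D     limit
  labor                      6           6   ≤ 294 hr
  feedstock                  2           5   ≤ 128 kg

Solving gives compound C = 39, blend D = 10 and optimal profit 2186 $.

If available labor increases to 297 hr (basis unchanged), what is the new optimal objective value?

Both labor and feedstock are binding at x*.
The binding rows give the dual system: 6·y_labor + 2·y_feedstock = 44 and 6·y_labor + 5·y_feedstock = 47.
Solving: y_labor = 7, y_feedstock = 1.
Δz = y_labor·Δb = 7 × (3) = 21, so new z* = 2186 + 21 = 2207.

2207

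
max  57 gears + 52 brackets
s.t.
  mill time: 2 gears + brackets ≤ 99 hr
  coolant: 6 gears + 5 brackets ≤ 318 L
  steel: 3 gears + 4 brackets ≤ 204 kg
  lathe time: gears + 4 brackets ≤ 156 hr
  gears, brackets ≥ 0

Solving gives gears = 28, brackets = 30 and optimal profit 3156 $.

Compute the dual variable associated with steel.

3

At the optimum: mill time uses 86 of 99 (slack = 13); coolant uses 318 of 318 (binding); steel uses 204 of 204 (binding); lathe time uses 148 of 156 (slack = 8).
Slack constraints have shadow price 0 (complementary slackness).
The binding rows give the dual system: 6·y_coolant + 3·y_steel = 57 and 5·y_coolant + 4·y_steel = 52.
This yields shadow prices y_coolant = 8, y_steel = 3.
Shadow price of steel = 3.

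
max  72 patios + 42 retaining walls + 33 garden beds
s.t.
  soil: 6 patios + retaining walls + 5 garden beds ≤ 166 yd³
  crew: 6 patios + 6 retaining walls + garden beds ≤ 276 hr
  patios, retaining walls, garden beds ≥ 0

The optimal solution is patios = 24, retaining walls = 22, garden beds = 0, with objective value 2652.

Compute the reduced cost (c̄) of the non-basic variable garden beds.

-3

Both soil and crew are binding at x*.
The binding rows give the dual system: 6·y_soil + 6·y_crew = 72 and 1·y_soil + 6·y_crew = 42.
This yields shadow prices y_soil = 6, y_crew = 6.
Reduced cost of garden beds: c₃ − yᵀa₃ = 33 − (6·5 + 6·1) = 33 − 36 = -3.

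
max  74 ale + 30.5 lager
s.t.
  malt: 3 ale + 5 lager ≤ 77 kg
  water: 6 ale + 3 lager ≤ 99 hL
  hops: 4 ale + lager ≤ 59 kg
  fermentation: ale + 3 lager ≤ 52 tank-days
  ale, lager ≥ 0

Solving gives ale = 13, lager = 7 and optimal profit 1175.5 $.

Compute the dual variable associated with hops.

6.5

At the optimum: malt uses 74 of 77 (slack = 3); water uses 99 of 99 (binding); hops uses 59 of 59 (binding); fermentation uses 34 of 52 (slack = 18).
Slack constraints have shadow price 0 (complementary slackness).
The binding rows give the dual system: 6·y_water + 4·y_hops = 74 and 3·y_water + 1·y_hops = 30.5.
This yields shadow prices y_water = 8, y_hops = 6.5.
Shadow price of hops = 6.5.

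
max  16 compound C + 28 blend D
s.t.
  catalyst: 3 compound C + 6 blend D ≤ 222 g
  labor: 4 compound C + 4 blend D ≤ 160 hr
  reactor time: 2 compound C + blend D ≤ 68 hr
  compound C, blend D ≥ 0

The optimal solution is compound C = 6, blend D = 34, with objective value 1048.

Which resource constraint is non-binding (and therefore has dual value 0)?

catalyst: 222/222 (binding)
labor: 160/160 (binding)
reactor time: 46/68 (slack 22)
By complementary slackness, a constraint with positive slack has shadow price 0 → reactor time.

reactor time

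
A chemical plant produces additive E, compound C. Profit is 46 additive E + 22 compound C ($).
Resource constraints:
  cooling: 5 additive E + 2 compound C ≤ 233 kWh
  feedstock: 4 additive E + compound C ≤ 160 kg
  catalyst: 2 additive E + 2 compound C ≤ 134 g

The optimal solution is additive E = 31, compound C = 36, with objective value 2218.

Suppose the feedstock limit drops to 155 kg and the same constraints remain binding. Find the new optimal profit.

Check each constraint at x*: cooling 227/233 (slack 6); feedstock 160/160 (tight); catalyst 134/134 (tight).
Since cooling is not tight, its dual is 0.
The binding rows give the dual system: 4·y_feedstock + 2·y_catalyst = 46 and 1·y_feedstock + 2·y_catalyst = 22.
This yields shadow prices y_feedstock = 8, y_catalyst = 7.
Δz = y_feedstock·Δb = 8 × (-5) = -40, so new z* = 2218 − 40 = 2178.

2178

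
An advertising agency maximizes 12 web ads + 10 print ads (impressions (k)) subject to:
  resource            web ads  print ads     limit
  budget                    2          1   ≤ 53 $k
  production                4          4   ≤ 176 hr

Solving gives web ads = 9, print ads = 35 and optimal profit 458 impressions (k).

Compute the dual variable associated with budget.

Check each constraint at x*: budget 53/53 (tight); production 176/176 (tight).
Dual feasibility on the basic columns requires 2·y_budget + 4·y_production = 12, 1·y_budget + 4·y_production = 10.
Solving: y_budget = 2, y_production = 2.
Shadow price of budget = 2.

2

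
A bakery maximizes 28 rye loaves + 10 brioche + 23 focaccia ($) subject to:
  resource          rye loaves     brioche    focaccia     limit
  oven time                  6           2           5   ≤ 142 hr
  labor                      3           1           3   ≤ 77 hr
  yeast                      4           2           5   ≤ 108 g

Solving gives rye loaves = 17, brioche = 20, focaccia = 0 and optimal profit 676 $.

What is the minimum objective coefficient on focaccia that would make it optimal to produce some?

Check each constraint at x*: oven time 142/142 (tight); labor 71/77 (slack 6); yeast 108/108 (tight).
Slack constraints have shadow price 0 (complementary slackness).
Dual feasibility on the basic columns requires 6·y_oven time + 4·y_yeast = 28, 2·y_oven time + 2·y_yeast = 10.
This yields shadow prices y_oven time = 4, y_yeast = 1.
focaccia enters the basis when its profit ≥ yᵀa₃ = 4·5 + 1·5 = 25.

25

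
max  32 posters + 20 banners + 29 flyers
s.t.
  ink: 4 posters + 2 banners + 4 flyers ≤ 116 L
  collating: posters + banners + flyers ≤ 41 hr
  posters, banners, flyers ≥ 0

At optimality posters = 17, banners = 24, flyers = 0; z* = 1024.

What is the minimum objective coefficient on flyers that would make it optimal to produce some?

At the optimum: ink uses 116 of 116 (binding); collating uses 41 of 41 (binding).
Dual feasibility on the basic columns requires 4·y_ink + 1·y_collating = 32, 2·y_ink + 1·y_collating = 20.
Solving: y_ink = 6, y_collating = 8.
flyers enters the basis when its profit ≥ yᵀa₃ = 6·4 + 8·1 = 32.

32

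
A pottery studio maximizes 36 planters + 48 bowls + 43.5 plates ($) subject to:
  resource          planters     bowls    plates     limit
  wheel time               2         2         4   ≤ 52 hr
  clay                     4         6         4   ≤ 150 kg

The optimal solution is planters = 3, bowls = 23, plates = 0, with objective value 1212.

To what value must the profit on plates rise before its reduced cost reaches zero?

Both wheel time and clay are binding at x*.
The binding rows give the dual system: 2·y_wheel time + 4·y_clay = 36 and 2·y_wheel time + 6·y_clay = 48.
Solving: y_wheel time = 6, y_clay = 6.
plates enters the basis when its profit ≥ yᵀa₃ = 6·4 + 6·4 = 48.

48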